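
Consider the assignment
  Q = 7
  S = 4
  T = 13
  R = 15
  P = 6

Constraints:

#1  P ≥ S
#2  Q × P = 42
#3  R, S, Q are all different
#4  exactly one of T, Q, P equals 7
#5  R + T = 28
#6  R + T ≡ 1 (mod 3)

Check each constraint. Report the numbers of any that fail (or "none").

#1 P = 6, S = 4; 6 ≥ 4 — satisfied.
#2 Q × P = 7 × 6 = 42 — satisfied.
#3 values 15, 4, 7 are pairwise distinct — satisfied.
#4 T=13, Q=7, P=6; 1 of them equals 7 — satisfied.
#5 R + T = 15 + 13 = 28 — satisfied.
#6 R + T = 28; 28 mod 3 = 1 — satisfied.

None — every constraint holds.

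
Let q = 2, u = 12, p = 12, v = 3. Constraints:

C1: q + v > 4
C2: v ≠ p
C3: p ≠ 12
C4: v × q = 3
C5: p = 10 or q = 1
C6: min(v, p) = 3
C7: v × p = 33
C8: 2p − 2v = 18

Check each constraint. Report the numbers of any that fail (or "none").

C1: q + v = 2 + 3 = 5; 5 > 4  ✔
C2: v = 3, p = 12; distinct  ✔
C3: p = 12, but 12 is required to differ  ✘
C4: v × q = 3 × 2 = 6, not 3  ✘
C5: p = 12 ≠ 10 and q = 2 ≠ 1; both disjuncts false  ✘
C6: min(3, 12) = 3  ✔
C7: v × p = 3 × 12 = 36, not 33  ✘
C8: 2p − 2v = 2(12) − 2(3) = 18  ✔

Constraints 3, 4, 5, 7 are violated.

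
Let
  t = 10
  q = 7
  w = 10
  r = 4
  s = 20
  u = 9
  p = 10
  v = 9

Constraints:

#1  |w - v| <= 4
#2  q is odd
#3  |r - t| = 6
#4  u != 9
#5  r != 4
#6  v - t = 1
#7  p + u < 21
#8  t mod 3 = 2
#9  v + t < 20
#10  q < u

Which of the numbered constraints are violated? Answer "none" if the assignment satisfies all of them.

No — constraints 4, 5, 6, and 8 are not satisfied.

#1 |10 - 9| = 1; 1 ≤ 4  true
#2 q = 7 is odd  true
#3 |4 - 10| = 6  true
#4 u = 9, but 9 is required to differ  false
#5 r = 4, but 4 is required to differ  false
#6 v - t = 9 - 10 = -1, not 1  false
#7 p + u = 10 + 9 = 19; 19 < 21  true
#8 10 mod 3 = 1, not 2  false
#9 v + t = 9 + 10 = 19; 19 < 20  true
#10 q = 7, u = 9; 7 < 9  true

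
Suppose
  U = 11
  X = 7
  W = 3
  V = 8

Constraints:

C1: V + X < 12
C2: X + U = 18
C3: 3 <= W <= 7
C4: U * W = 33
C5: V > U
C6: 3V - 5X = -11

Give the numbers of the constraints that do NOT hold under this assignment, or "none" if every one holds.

Constraints 1 and 5 are violated.

C1: V + X = 8 + 7 = 15; 15 ≥ 12, bound 12 not met — fails.
C2: X + U = 7 + 11 = 18 — holds.
C3: W = 3 lies in [3, 7] — holds.
C4: U * W = 11 * 3 = 33 — holds.
C5: V = 8, U = 11; 8 ≤ 11 (want >) — fails.
C6: 3V - 5X = 3(8) - 5(7) = -11 — holds.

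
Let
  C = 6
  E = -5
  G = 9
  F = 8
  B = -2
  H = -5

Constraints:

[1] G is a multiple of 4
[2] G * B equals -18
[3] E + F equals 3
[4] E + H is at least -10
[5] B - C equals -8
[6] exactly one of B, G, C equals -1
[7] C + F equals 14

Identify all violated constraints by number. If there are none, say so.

[1] 9 = 4*2 + 1, so 4 does not divide 9 — does not hold.
[2] G * B = 9 * (-2) = -18 — holds.
[3] E + F = -5 + 8 = 3 — holds.
[4] E + H = -5 + (-5) = -10; -10 ≥ -10 — holds.
[5] B - C = -2 - 6 = -8 — holds.
[6] B=-2, G=9, C=6; 0 of them equal -1, not exactly one — does not hold.
[7] C + F = 6 + 8 = 14 — holds.

No — constraints 1 and 6 are not satisfied.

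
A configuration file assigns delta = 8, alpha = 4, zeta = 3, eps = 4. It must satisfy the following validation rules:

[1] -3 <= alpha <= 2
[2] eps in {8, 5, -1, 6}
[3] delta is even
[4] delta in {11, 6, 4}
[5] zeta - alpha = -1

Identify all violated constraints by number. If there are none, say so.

[1] alpha = 4 is outside [-3, 2]  ✗
[2] eps = 4 is not in {8, 5, -1, 6}  ✗
[3] delta = 8 is even  ✓
[4] delta = 8 is not in {11, 6, 4}  ✗
[5] zeta - alpha = 3 - 4 = -1  ✓

No — constraints 1, 2, and 4 are not satisfied.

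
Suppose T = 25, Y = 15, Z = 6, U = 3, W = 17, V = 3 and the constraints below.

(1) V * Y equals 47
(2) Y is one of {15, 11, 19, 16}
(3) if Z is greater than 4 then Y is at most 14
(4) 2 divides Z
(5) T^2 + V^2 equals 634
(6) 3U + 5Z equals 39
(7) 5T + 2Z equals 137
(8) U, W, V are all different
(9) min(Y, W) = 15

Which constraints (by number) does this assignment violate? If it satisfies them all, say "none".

(1) V * Y = 3 * 15 = 45, not 47 — fails.
(2) Y = 15 is in {15, 11, 19, 16} — holds.
(3) Z = 6 > 4, so we need Y ≤ 14; but Y = 15 > 14 — fails.
(4) 6 / 2 = 3, so 2 divides 6 — holds.
(5) T^2 + V^2 = 25^2 + 3^2 = 625 + 9 = 634 — holds.
(6) 3U + 5Z = 3(3) + 5(6) = 39 — holds.
(7) 5T + 2Z = 5(25) + 2(6) = 137 — holds.
(8) U = V = 3, not all different — fails.
(9) min(15, 17) = 15 — holds.

The assignment fails constraints 1, 3, 8.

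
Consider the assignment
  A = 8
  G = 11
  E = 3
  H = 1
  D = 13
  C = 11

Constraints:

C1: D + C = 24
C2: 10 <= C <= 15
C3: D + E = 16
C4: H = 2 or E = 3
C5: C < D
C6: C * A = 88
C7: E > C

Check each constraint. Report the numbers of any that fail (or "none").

Constraint 7 does not hold.

C1: D + C = 13 + 11 = 24  ✔
C2: C = 11 lies in [10, 15]  ✔
C3: D + E = 13 + 3 = 16  ✔
C4: H = 1 ≠ 2, but E = 3 = 3 (second disjunct)  ✔
C5: C = 11, D = 13; 11 < 13  ✔
C6: C * A = 11 * 8 = 88  ✔
C7: E = 3, C = 11; 3 ≤ 11 (want >)  ✘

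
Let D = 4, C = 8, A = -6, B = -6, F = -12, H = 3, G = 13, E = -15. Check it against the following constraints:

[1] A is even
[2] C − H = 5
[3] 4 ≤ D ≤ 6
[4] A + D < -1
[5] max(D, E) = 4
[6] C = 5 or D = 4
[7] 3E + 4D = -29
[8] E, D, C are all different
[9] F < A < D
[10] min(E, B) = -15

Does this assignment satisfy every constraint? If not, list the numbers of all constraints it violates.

Yes — all constraints hold.

[1] A = -6 is even  holds
[2] C − H = 8 − 3 = 5  holds
[3] D = 4 lies in [4, 6]  holds
[4] A + D = -6 + 4 = -2; -2 < -1  holds
[5] max(4, -15) = 4  holds
[6] C = 8 ≠ 5, but D = 4 = 4 (second disjunct)  holds
[7] 3E + 4D = 3(-15) + 4(4) = -29  holds
[8] values -15, 4, 8 are pairwise distinct  holds
[9] values -12 < -6 < 4  holds
[10] min(-15, -6) = -15  holds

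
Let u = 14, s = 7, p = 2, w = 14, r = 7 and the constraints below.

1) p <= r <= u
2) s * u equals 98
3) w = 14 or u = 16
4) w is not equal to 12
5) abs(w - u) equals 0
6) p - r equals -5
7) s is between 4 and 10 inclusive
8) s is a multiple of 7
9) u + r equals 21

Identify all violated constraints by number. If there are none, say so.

None — every constraint holds.

1) values 2 <= 7 <= 14  true
2) s * u = 7 * 14 = 98  true
3) w = 14 = 14 (first disjunct)  true
4) w = 14, and 14 ≠ 12  true
5) abs(14 - 14) = 0  true
6) p - r = 2 - 7 = -5  true
7) s = 7 lies in [4, 10]  true
8) 7 / 7 = 1, so 7 divides 7  true
9) u + r = 14 + 7 = 21  true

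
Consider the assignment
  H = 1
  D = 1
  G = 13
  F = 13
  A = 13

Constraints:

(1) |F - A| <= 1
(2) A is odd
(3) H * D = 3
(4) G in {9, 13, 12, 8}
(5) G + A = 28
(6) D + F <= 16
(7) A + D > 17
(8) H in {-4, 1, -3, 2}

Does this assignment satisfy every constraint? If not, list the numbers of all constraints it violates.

(1) |13 - 13| = 0; 0 ≤ 1  OK
(2) A = 13 is odd  OK
(3) H * D = 1 * 1 = 1, not 3  FAIL
(4) G = 13 is in {9, 13, 12, 8}  OK
(5) G + A = 13 + 13 = 26, not 28  FAIL
(6) D + F = 1 + 13 = 14; 14 ≤ 16  OK
(7) A + D = 13 + 1 = 14; 14 ≤ 17, bound 17 not met  FAIL
(8) H = 1 is in {-4, 1, -3, 2}  OK

Constraints 3, 5, and 7 are violated.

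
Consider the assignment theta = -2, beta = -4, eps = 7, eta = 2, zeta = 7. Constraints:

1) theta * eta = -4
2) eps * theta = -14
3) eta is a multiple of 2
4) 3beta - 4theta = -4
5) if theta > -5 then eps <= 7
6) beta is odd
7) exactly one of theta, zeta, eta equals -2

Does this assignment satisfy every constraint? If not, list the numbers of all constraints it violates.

1) theta * eta = -2 * 2 = -4 — holds.
2) eps * theta = 7 * (-2) = -14 — holds.
3) 2 / 2 = 1, so 2 divides 2 — holds.
4) 3beta - 4theta = 3(-4) - 4(-2) = -4 — holds.
5) theta = -2 > -5, so we need eps ≤ 7; eps = 7 ≤ 7 — holds.
6) beta = -4 is even — does not hold.
7) theta=-2, zeta=7, eta=2; 1 of them equals -2 — holds.

The assignment fails constraint 6.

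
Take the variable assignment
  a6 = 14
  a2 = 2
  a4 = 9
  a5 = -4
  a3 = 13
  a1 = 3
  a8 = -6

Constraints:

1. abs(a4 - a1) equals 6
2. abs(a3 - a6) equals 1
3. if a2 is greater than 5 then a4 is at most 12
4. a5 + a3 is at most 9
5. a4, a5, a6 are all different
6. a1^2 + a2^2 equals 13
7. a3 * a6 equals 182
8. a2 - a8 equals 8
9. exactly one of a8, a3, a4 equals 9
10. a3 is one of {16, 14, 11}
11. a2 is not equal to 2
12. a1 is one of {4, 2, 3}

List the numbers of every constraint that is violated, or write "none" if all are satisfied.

1. abs(9 - 3) = 6  holds
2. abs(13 - 14) = 1  holds
3. a2 = 2, not > 5; antecedent false, conditional vacuously true  holds
4. a5 + a3 = -4 + 13 = 9; 9 ≤ 9  holds
5. values 9, -4, 14 are pairwise distinct  holds
6. a1^2 + a2^2 = 3^2 + 2^2 = 9 + 4 = 13  holds
7. a3 * a6 = 13 * 14 = 182  holds
8. a2 - a8 = 2 - (-6) = 8  holds
9. a8=-6, a3=13, a4=9; 1 of them equals 9  holds
10. a3 = 13 is not in {16, 14, 11}  fails
11. a2 = 2, but 2 is required to differ  fails
12. a1 = 3 is in {4, 2, 3}  holds

Constraints 10 and 11 do not hold.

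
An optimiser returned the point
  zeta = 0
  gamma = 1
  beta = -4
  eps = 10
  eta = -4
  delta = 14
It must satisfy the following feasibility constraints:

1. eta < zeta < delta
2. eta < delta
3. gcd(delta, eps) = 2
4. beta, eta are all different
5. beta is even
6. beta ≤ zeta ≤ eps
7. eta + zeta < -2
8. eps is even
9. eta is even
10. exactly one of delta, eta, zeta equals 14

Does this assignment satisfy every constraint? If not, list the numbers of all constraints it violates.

1. values -4 < 0 < 14 — satisfied.
2. eta = -4, delta = 14; -4 < 14 — satisfied.
3. gcd(14, 10) = 2 — satisfied.
4. beta = eta = -4, not all different — violated.
5. beta = -4 is even — satisfied.
6. values -4 ≤ 0 ≤ 10 — satisfied.
7. eta + zeta = -4 + 0 = -4; -4 < -2 — satisfied.
8. eps = 10 is even — satisfied.
9. eta = -4 is even — satisfied.
10. delta=14, eta=-4, zeta=0; 1 of them equals 14 — satisfied.

Constraint 4 is violated.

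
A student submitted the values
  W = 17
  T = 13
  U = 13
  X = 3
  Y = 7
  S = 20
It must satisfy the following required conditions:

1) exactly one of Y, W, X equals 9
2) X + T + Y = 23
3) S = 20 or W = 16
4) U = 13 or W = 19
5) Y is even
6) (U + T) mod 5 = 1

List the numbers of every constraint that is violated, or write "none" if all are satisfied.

1) Y=7, W=17, X=3; 0 of them equal 9, not exactly one — does not hold.
2) X + T + Y = 3 + 13 + 7 = 23 — holds.
3) S = 20 = 20 (first disjunct) — holds.
4) U = 13 = 13 (first disjunct) — holds.
5) Y = 7 is odd — does not hold.
6) U + T = 26; 26 mod 5 = 1 — holds.

Violated: 1 and 5.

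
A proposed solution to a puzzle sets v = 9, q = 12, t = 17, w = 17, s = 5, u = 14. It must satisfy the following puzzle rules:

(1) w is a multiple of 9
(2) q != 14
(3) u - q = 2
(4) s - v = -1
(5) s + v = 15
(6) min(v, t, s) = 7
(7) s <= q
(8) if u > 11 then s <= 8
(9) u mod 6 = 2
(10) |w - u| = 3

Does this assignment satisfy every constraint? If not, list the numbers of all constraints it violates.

(1) 17 = 9*1 + 8, so 9 does not divide 17 — does not hold.
(2) q = 12, and 12 ≠ 14 — holds.
(3) u - q = 14 - 12 = 2 — holds.
(4) s - v = 5 - 9 = -4, not -1 — does not hold.
(5) s + v = 5 + 9 = 14, not 15 — does not hold.
(6) min(9, 17, 5) = 5, not 7 — does not hold.
(7) s = 5, q = 12; 5 ≤ 12 — holds.
(8) u = 14 > 11, so we need s ≤ 8; s = 5 ≤ 8 — holds.
(9) 14 mod 6 = 2 — holds.
(10) |17 - 14| = 3 — holds.

Constraints 1, 4, 5, 6 are violated.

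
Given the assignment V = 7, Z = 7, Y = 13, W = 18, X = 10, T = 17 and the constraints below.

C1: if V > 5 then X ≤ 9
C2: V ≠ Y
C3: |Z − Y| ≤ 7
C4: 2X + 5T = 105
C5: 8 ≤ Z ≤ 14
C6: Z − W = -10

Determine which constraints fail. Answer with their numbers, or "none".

Constraints 1, 5, and 6 do not hold.

C1: V = 7 > 5, so we need X ≤ 9; but X = 10 > 9 — violated.
C2: V = 7, Y = 13; distinct — satisfied.
C3: |7 − 13| = 6; 6 ≤ 7 — satisfied.
C4: 2X + 5T = 2(10) + 5(17) = 105 — satisfied.
C5: Z = 7 is outside [8, 14] — violated.
C6: Z − W = 7 − 18 = -11, not -10 — violated.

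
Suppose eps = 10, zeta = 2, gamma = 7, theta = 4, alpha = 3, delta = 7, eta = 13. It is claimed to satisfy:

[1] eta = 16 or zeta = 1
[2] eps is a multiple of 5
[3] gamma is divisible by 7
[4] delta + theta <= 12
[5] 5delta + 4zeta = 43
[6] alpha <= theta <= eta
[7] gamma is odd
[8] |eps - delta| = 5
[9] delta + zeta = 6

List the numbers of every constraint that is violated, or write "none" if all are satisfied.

[1] eta = 13 ≠ 16 and zeta = 2 ≠ 1; both disjuncts false  FAIL
[2] 10 / 5 = 2, so 5 divides 10  OK
[3] 7 / 7 = 1, so 7 divides 7  OK
[4] delta + theta = 7 + 4 = 11; 11 ≤ 12  OK
[5] 5delta + 4zeta = 5(7) + 4(2) = 43  OK
[6] values 3 <= 4 <= 13  OK
[7] gamma = 7 is odd  OK
[8] |10 - 7| = 3, not 5  FAIL
[9] delta + zeta = 7 + 2 = 9, not 6  FAIL

No — constraints 1, 8, 9 are not satisfied.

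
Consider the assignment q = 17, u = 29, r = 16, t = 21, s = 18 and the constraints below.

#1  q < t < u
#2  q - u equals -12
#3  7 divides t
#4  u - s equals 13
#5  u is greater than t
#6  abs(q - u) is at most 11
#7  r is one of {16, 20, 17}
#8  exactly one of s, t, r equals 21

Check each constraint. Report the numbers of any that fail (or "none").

Constraints 4 and 6 are violated.

#1 values 17 < 21 < 29 — holds.
#2 q - u = 17 - 29 = -12 — holds.
#3 21 / 7 = 3, so 7 divides 21 — holds.
#4 u - s = 29 - 18 = 11, not 13 — fails.
#5 u = 29, t = 21; 29 > 21 — holds.
#6 abs(17 - 29) = 12; 12 > 11, exceeds bound 11 — fails.
#7 r = 16 is in {16, 20, 17} — holds.
#8 s=18, t=21, r=16; 1 of them equals 21 — holds.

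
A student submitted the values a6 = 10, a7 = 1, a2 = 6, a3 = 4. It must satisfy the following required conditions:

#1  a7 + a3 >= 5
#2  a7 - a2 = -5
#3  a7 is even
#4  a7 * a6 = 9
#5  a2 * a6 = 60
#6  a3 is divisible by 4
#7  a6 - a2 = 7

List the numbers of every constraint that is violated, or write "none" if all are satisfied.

Constraints 3, 4, 7 are violated.

#1 a7 + a3 = 1 + 4 = 5; 5 ≥ 5 — holds.
#2 a7 - a2 = 1 - 6 = -5 — holds.
#3 a7 = 1 is odd — does not hold.
#4 a7 * a6 = 1 * 10 = 10, not 9 — does not hold.
#5 a2 * a6 = 6 * 10 = 60 — holds.
#6 4 / 4 = 1, so 4 divides 4 — holds.
#7 a6 - a2 = 10 - 6 = 4, not 7 — does not hold.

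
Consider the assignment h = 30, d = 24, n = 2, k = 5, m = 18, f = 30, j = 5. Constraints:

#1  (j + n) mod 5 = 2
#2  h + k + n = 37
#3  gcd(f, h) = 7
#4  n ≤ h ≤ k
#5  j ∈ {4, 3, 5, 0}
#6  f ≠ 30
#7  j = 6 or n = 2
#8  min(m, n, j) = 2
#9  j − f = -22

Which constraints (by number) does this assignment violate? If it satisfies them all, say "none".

#1 j + n = 7; 7 mod 5 = 2 — satisfied.
#2 h + k + n = 30 + 5 + 2 = 37 — satisfied.
#3 gcd(30, 30) = 30, not 7 — violated.
#4 values 2, 30, 5; h = 30 is not ≤ k = 5 — violated.
#5 j = 5 is in {4, 3, 5, 0} — satisfied.
#6 f = 30, but 30 is required to differ — violated.
#7 j = 5 ≠ 6, but n = 2 = 2 (second disjunct) — satisfied.
#8 min(18, 2, 5) = 2 — satisfied.
#9 j − f = 5 − 30 = -25, not -22 — violated.

Constraints 3, 4, 6, and 9 are violated.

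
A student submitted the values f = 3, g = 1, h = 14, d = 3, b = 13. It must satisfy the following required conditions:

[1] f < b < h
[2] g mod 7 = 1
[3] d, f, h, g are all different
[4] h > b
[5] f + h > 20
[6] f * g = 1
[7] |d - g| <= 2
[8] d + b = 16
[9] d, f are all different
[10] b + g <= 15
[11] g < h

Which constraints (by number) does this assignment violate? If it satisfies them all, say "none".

[1] values 3 < 13 < 14  OK
[2] 1 mod 7 = 1  OK
[3] d = f = 3, not all different  FAIL
[4] h = 14, b = 13; 14 > 13  OK
[5] f + h = 3 + 14 = 17; 17 ≤ 20, bound 20 not met  FAIL
[6] f * g = 3 * 1 = 3, not 1  FAIL
[7] |3 - 1| = 2; 2 ≤ 2  OK
[8] d + b = 3 + 13 = 16  OK
[9] d = f = 3, not all different  FAIL
[10] b + g = 13 + 1 = 14; 14 ≤ 15  OK
[11] g = 1, h = 14; 1 < 14  OK

Violated: 3, 5, 6, and 9.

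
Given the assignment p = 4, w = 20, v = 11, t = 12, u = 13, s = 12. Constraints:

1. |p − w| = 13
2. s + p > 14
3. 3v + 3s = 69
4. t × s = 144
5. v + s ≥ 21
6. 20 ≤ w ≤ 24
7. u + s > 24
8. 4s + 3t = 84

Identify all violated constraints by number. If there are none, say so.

The assignment fails constraint 1.

1. |4 − 20| = 16, not 13  fails
2. s + p = 12 + 4 = 16; 16 > 14  holds
3. 3v + 3s = 3(11) + 3(12) = 69  holds
4. t × s = 12 × 12 = 144  holds
5. v + s = 11 + 12 = 23; 23 ≥ 21  holds
6. w = 20 lies in [20, 24]  holds
7. u + s = 13 + 12 = 25; 25 > 24  holds
8. 4s + 3t = 4(12) + 3(12) = 84  holds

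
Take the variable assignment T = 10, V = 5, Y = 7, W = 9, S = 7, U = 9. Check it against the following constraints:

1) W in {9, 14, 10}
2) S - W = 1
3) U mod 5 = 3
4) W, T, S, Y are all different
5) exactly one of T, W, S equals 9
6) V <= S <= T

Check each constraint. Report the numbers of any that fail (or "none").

1) W = 9 is in {9, 14, 10} — OK.
2) S - W = 7 - 9 = -2, not 1 — violated.
3) 9 mod 5 = 4, not 3 — violated.
4) S = Y = 7, not all different — violated.
5) T=10, W=9, S=7; 1 of them equals 9 — OK.
6) values 5 <= 7 <= 10 — OK.

Constraints 2, 3, and 4 are violated.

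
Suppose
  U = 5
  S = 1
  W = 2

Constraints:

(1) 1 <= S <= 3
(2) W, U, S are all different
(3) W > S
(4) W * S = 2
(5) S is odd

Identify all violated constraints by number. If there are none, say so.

All constraints are satisfied.

(1) S = 1 lies in [1, 3] — OK.
(2) values 2, 5, 1 are pairwise distinct — OK.
(3) W = 2, S = 1; 2 > 1 — OK.
(4) W * S = 2 * 1 = 2 — OK.
(5) S = 1 is odd — OK.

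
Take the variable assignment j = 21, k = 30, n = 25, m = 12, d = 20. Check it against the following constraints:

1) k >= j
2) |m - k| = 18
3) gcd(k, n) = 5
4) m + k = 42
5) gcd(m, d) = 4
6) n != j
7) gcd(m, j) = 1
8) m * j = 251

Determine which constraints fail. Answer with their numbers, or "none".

Constraints 7 and 8 are violated.

1) k = 30, j = 21; 30 ≥ 21  yes
2) |12 - 30| = 18  yes
3) gcd(30, 25) = 5  yes
4) m + k = 12 + 30 = 42  yes
5) gcd(12, 20) = 4  yes
6) n = 25, j = 21; distinct  yes
7) gcd(12, 21) = 3, not 1  no
8) m * j = 12 * 21 = 252, not 251  no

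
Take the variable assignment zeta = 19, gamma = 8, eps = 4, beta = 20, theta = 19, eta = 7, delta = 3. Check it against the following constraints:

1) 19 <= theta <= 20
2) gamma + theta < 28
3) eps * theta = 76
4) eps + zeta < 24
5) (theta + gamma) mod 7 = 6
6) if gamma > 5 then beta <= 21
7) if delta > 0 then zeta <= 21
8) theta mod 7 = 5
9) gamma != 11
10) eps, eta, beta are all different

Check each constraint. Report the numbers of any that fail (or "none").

All constraints are satisfied.

1) theta = 19 lies in [19, 20]  OK
2) gamma + theta = 8 + 19 = 27; 27 < 28  OK
3) eps * theta = 4 * 19 = 76  OK
4) eps + zeta = 4 + 19 = 23; 23 < 24  OK
5) theta + gamma = 27; 27 mod 7 = 6  OK
6) gamma = 8 > 5, so we need beta ≤ 21; beta = 20 ≤ 21  OK
7) delta = 3 > 0, so we need zeta ≤ 21; zeta = 19 ≤ 21  OK
8) 19 mod 7 = 5  OK
9) gamma = 8, and 8 ≠ 11  OK
10) values 4, 7, 20 are pairwise distinct  OK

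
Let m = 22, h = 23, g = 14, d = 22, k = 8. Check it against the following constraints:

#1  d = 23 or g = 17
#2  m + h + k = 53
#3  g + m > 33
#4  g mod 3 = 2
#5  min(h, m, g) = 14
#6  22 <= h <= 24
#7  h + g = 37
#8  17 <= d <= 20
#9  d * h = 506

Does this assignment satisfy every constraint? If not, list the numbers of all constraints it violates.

Constraints 1, 8 do not hold.

#1 d = 22 ≠ 23 and g = 14 ≠ 17; both disjuncts false — violated.
#2 m + h + k = 22 + 23 + 8 = 53 — OK.
#3 g + m = 14 + 22 = 36; 36 > 33 — OK.
#4 14 mod 3 = 2 — OK.
#5 min(23, 22, 14) = 14 — OK.
#6 h = 23 lies in [22, 24] — OK.
#7 h + g = 23 + 14 = 37 — OK.
#8 d = 22 is outside [17, 20] — violated.
#9 d * h = 22 * 23 = 506 — OK.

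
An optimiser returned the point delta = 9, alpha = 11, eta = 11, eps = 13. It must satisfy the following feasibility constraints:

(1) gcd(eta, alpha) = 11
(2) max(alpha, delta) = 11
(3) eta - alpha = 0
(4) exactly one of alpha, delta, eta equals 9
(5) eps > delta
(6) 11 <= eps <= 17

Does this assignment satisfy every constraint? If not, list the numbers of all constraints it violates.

(1) gcd(11, 11) = 11 — holds.
(2) max(11, 9) = 11 — holds.
(3) eta - alpha = 11 - 11 = 0 — holds.
(4) alpha=11, delta=9, eta=11; 1 of them equals 9 — holds.
(5) eps = 13, delta = 9; 13 > 9 — holds.
(6) eps = 13 lies in [11, 17] — holds.

No violations.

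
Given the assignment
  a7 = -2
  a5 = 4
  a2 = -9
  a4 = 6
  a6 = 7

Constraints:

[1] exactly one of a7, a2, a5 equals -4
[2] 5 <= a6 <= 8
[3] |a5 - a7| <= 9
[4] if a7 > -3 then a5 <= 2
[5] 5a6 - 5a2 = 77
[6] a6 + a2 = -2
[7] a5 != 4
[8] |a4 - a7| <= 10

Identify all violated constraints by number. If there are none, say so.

No — constraints 1, 4, 5, 7 are not satisfied.

[1] a7=-2, a2=-9, a5=4; 0 of them equal -4, not exactly one — violated.
[2] a6 = 7 lies in [5, 8] — OK.
[3] |4 - (-2)| = 6; 6 ≤ 9 — OK.
[4] a7 = -2 > -3, so we need a5 ≤ 2; but a5 = 4 > 2 — violated.
[5] 5a6 - 5a2 = 5(7) - 5(-9) = 80, not 77 — violated.
[6] a6 + a2 = 7 + (-9) = -2 — OK.
[7] a5 = 4, but 4 is required to differ — violated.
[8] |6 - (-2)| = 8; 8 ≤ 10 — OK.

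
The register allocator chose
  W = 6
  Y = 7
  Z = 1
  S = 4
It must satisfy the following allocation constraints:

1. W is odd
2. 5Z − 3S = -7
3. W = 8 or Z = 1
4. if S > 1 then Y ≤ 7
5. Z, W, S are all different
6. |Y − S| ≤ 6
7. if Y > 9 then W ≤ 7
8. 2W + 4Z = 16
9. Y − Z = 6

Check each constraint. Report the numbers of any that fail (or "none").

1. W = 6 is even — violated.
2. 5Z − 3S = 5(1) − 3(4) = -7 — satisfied.
3. W = 6 ≠ 8, but Z = 1 = 1 (second disjunct) — satisfied.
4. S = 4 > 1, so we need Y ≤ 7; Y = 7 ≤ 7 — satisfied.
5. values 1, 6, 4 are pairwise distinct — satisfied.
6. |7 − 4| = 3; 3 ≤ 6 — satisfied.
7. Y = 7, not > 9; antecedent false, conditional vacuously true — satisfied.
8. 2W + 4Z = 2(6) + 4(1) = 16 — satisfied.
9. Y − Z = 7 − 1 = 6 — satisfied.

No — constraint 1 is not satisfied.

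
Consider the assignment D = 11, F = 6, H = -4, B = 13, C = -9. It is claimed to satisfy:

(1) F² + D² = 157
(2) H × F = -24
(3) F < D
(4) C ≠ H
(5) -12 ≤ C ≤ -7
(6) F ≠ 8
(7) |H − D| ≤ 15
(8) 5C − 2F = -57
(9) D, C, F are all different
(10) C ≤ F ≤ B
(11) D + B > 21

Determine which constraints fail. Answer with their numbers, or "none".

No violations.

(1) F² + D² = 6² + 11² = 36 + 121 = 157  OK
(2) H × F = -4 × 6 = -24  OK
(3) F = 6, D = 11; 6 < 11  OK
(4) C = -9, H = -4; distinct  OK
(5) C = -9 lies in [-12, -7]  OK
(6) F = 6, and 6 ≠ 8  OK
(7) |-4 − 11| = 15; 15 ≤ 15  OK
(8) 5C − 2F = 5(-9) − 2(6) = -57  OK
(9) values 11, -9, 6 are pairwise distinct  OK
(10) values -9 ≤ 6 ≤ 13  OK
(11) D + B = 11 + 13 = 24; 24 > 21  OK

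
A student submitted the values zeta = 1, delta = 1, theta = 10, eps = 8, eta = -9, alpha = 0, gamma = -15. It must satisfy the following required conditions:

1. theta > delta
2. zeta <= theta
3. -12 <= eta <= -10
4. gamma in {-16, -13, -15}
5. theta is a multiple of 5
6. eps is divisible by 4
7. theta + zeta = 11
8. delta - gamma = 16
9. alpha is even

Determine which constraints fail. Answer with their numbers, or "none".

The assignment fails constraint 3.

1. theta = 10, delta = 1; 10 > 1  ✓
2. zeta = 1, theta = 10; 1 ≤ 10  ✓
3. eta = -9 is outside [-12, -10]  ✗
4. gamma = -15 is in {-16, -13, -15}  ✓
5. 10 / 5 = 2, so 5 divides 10  ✓
6. 8 / 4 = 2, so 4 divides 8  ✓
7. theta + zeta = 10 + 1 = 11  ✓
8. delta - gamma = 1 - (-15) = 16  ✓
9. alpha = 0 is even  ✓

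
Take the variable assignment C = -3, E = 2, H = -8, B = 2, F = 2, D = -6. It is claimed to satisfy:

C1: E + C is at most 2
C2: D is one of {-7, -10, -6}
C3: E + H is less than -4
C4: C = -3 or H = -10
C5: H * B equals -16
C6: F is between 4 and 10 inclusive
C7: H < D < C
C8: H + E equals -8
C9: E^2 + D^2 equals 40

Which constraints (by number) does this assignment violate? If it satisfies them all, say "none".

The assignment fails constraints 6, 8.

C1: E + C = 2 + (-3) = -1; -1 ≤ 2 — holds.
C2: D = -6 is in {-7, -10, -6} — holds.
C3: E + H = 2 + (-8) = -6; -6 < -4 — holds.
C4: C = -3 = -3 (first disjunct) — holds.
C5: H * B = -8 * 2 = -16 — holds.
C6: F = 2 is outside [4, 10] — does not hold.
C7: values -8 < -6 < -3 — holds.
C8: H + E = -8 + 2 = -6, not -8 — does not hold.
C9: E^2 + D^2 = 2^2 + (-6)^2 = 4 + 36 = 40 — holds.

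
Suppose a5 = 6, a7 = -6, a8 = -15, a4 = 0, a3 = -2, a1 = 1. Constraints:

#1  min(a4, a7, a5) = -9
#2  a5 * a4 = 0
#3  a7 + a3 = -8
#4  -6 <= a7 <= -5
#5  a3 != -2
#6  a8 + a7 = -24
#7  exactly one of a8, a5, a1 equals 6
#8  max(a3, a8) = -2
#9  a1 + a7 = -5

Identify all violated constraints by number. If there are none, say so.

The assignment fails constraints 1, 5, and 6.

#1 min(0, -6, 6) = -6, not -9  FAIL
#2 a5 * a4 = 6 * 0 = 0  OK
#3 a7 + a3 = -6 + (-2) = -8  OK
#4 a7 = -6 lies in [-6, -5]  OK
#5 a3 = -2, but -2 is required to differ  FAIL
#6 a8 + a7 = -15 + (-6) = -21, not -24  FAIL
#7 a8=-15, a5=6, a1=1; 1 of them equals 6  OK
#8 max(-2, -15) = -2  OK
#9 a1 + a7 = 1 + (-6) = -5  OK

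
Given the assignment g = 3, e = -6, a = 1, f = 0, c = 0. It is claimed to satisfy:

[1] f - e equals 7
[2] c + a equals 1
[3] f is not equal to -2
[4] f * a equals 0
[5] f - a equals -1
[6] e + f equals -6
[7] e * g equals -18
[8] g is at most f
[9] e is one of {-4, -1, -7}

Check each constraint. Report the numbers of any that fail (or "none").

Constraints 1, 8, 9 are violated.

[1] f - e = 0 - (-6) = 6, not 7 — does not hold.
[2] c + a = 0 + 1 = 1 — holds.
[3] f = 0, and 0 ≠ -2 — holds.
[4] f * a = 0 * 1 = 0 — holds.
[5] f - a = 0 - 1 = -1 — holds.
[6] e + f = -6 + 0 = -6 — holds.
[7] e * g = -6 * 3 = -18 — holds.
[8] g = 3, f = 0; 3 > 0 (want ≤) — does not hold.
[9] e = -6 is not in {-4, -1, -7} — does not hold.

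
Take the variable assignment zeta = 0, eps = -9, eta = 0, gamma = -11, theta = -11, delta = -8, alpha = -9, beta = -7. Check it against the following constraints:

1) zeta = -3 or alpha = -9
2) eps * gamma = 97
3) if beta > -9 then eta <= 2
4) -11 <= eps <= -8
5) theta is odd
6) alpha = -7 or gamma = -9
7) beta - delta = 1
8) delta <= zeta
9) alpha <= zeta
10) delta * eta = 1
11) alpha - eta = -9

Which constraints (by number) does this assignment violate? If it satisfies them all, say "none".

1) zeta = 0 ≠ -3, but alpha = -9 = -9 (second disjunct) — holds.
2) eps * gamma = -9 * (-11) = 99, not 97 — does not hold.
3) beta = -7 > -9, so we need eta ≤ 2; eta = 0 ≤ 2 — holds.
4) eps = -9 lies in [-11, -8] — holds.
5) theta = -11 is odd — holds.
6) alpha = -9 ≠ -7 and gamma = -11 ≠ -9; both disjuncts false — does not hold.
7) beta - delta = -7 - (-8) = 1 — holds.
8) delta = -8, zeta = 0; -8 ≤ 0 — holds.
9) alpha = -9, zeta = 0; -9 ≤ 0 — holds.
10) delta * eta = -8 * 0 = 0, not 1 — does not hold.
11) alpha - eta = -9 - 0 = -9 — holds.

Violated: 2, 6, and 10.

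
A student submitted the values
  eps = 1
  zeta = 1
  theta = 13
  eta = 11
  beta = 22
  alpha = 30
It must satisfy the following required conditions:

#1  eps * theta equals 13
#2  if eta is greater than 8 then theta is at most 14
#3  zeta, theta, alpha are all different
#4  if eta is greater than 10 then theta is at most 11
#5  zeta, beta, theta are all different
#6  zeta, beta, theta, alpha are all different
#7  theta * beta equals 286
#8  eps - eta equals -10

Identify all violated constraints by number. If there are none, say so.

Constraint 4 does not hold.

#1 eps * theta = 1 * 13 = 13  true
#2 eta = 11 > 8, so we need theta ≤ 14; theta = 13 ≤ 14  true
#3 values 1, 13, 30 are pairwise distinct  true
#4 eta = 11 > 10, so we need theta ≤ 11; but theta = 13 > 11  false
#5 values 1, 22, 13 are pairwise distinct  true
#6 values 1, 22, 13, 30 are pairwise distinct  true
#7 theta * beta = 13 * 22 = 286  true
#8 eps - eta = 1 - 11 = -10  true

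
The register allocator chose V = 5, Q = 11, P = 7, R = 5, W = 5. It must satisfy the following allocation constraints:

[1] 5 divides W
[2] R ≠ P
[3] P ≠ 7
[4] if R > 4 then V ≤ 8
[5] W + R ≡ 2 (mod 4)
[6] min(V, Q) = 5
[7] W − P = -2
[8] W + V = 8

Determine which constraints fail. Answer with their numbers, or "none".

Violated: 3, 8.

[1] 5 / 5 = 1, so 5 divides 5 — OK.
[2] R = 5, P = 7; distinct — OK.
[3] P = 7, but 7 is required to differ — violated.
[4] R = 5 > 4, so we need V ≤ 8; V = 5 ≤ 8 — OK.
[5] W + R = 10; 10 mod 4 = 2 — OK.
[6] min(5, 11) = 5 — OK.
[7] W − P = 5 − 7 = -2 — OK.
[8] W + V = 5 + 5 = 10, not 8 — violated.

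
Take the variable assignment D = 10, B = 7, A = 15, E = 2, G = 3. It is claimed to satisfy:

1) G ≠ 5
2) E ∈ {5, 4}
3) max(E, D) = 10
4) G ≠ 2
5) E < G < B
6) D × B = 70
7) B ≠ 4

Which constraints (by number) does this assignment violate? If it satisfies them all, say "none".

1) G = 3, and 3 ≠ 5  true
2) E = 2 is not in {5, 4}  false
3) max(2, 10) = 10  true
4) G = 3, and 3 ≠ 2  true
5) values 2 < 3 < 7  true
6) D × B = 10 × 7 = 70  true
7) B = 7, and 7 ≠ 4  true

Violated: 2.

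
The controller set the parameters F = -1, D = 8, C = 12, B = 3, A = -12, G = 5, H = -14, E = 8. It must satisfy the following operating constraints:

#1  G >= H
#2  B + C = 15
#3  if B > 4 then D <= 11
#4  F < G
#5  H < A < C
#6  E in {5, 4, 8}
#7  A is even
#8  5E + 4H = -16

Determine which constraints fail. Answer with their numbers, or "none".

All constraints are satisfied.

#1 G = 5, H = -14; 5 ≥ -14 — OK.
#2 B + C = 3 + 12 = 15 — OK.
#3 B = 3, not > 4; antecedent false, conditional vacuously true — OK.
#4 F = -1, G = 5; -1 < 5 — OK.
#5 values -14 < -12 < 12 — OK.
#6 E = 8 is in {5, 4, 8} — OK.
#7 A = -12 is even — OK.
#8 5E + 4H = 5(8) + 4(-14) = -16 — OK.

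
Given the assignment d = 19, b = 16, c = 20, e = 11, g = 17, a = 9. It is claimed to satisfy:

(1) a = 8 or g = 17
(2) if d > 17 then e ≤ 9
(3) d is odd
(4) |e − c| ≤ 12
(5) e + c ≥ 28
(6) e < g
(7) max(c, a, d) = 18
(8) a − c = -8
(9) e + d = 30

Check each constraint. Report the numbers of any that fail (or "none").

(1) a = 9 ≠ 8, but g = 17 = 17 (second disjunct) — satisfied.
(2) d = 19 > 17, so we need e ≤ 9; but e = 11 > 9 — violated.
(3) d = 19 is odd — satisfied.
(4) |11 − 20| = 9; 9 ≤ 12 — satisfied.
(5) e + c = 11 + 20 = 31; 31 ≥ 28 — satisfied.
(6) e = 11, g = 17; 11 < 17 — satisfied.
(7) max(20, 9, 19) = 20, not 18 — violated.
(8) a − c = 9 − 20 = -11, not -8 — violated.
(9) e + d = 11 + 19 = 30 — satisfied.

No — constraints 2, 7, and 8 are not satisfied.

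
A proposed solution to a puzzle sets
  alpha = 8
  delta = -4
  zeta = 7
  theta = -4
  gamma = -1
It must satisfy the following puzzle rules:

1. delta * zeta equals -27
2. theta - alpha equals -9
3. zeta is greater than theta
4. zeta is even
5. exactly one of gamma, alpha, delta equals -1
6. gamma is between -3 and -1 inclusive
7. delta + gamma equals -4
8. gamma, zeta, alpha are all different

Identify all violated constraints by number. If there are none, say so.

Constraints 1, 2, 4, 7 are violated.

1. delta * zeta = -4 * 7 = -28, not -27 — does not hold.
2. theta - alpha = -4 - 8 = -12, not -9 — does not hold.
3. zeta = 7, theta = -4; 7 > -4 — holds.
4. zeta = 7 is odd — does not hold.
5. gamma=-1, alpha=8, delta=-4; 1 of them equals -1 — holds.
6. gamma = -1 lies in [-3, -1] — holds.
7. delta + gamma = -4 + (-1) = -5, not -4 — does not hold.
8. values -1, 7, 8 are pairwise distinct — holds.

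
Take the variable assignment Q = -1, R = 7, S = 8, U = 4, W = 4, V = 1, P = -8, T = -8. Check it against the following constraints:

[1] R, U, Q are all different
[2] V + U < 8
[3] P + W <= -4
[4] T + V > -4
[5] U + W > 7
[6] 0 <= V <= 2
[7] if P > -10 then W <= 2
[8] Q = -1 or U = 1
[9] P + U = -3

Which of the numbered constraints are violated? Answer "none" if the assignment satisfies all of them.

Violated: 4, 7, 9.

[1] values 7, 4, -1 are pairwise distinct — OK.
[2] V + U = 1 + 4 = 5; 5 < 8 — OK.
[3] P + W = -8 + 4 = -4; -4 ≤ -4 — OK.
[4] T + V = -8 + 1 = -7; -7 ≤ -4, bound -4 not met — violated.
[5] U + W = 4 + 4 = 8; 8 > 7 — OK.
[6] V = 1 lies in [0, 2] — OK.
[7] P = -8 > -10, so we need W ≤ 2; but W = 4 > 2 — violated.
[8] Q = -1 = -1 (first disjunct) — OK.
[9] P + U = -8 + 4 = -4, not -3 — violated.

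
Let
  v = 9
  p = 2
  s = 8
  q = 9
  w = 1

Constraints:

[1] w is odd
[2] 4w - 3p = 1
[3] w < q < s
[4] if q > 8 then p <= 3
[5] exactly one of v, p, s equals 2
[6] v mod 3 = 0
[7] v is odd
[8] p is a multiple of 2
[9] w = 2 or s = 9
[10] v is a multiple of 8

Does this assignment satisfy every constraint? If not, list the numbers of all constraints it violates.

Constraints 2, 3, 9, 10 do not hold.

[1] w = 1 is odd — satisfied.
[2] 4w - 3p = 4(1) - 3(2) = -2, not 1 — violated.
[3] values 1, 9, 8; q = 9 is not < s = 8 — violated.
[4] q = 9 > 8, so we need p ≤ 3; p = 2 ≤ 3 — satisfied.
[5] v=9, p=2, s=8; 1 of them equals 2 — satisfied.
[6] 9 mod 3 = 0 — satisfied.
[7] v = 9 is odd — satisfied.
[8] 2 / 2 = 1, so 2 divides 2 — satisfied.
[9] w = 1 ≠ 2 and s = 8 ≠ 9; both disjuncts false — violated.
[10] 9 = 8*1 + 1, so 8 does not divide 9 — violated.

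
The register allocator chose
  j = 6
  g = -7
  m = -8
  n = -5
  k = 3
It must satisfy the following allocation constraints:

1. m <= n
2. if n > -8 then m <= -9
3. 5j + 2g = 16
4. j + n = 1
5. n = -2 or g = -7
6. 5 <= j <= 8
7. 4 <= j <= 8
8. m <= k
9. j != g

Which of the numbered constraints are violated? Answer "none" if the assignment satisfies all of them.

1. m = -8, n = -5; -8 ≤ -5  OK
2. n = -5 > -8, so we need m ≤ -9; but m = -8 > -9  FAIL
3. 5j + 2g = 5(6) + 2(-7) = 16  OK
4. j + n = 6 + (-5) = 1  OK
5. n = -5 ≠ -2, but g = -7 = -7 (second disjunct)  OK
6. j = 6 lies in [5, 8]  OK
7. j = 6 lies in [4, 8]  OK
8. m = -8, k = 3; -8 ≤ 3  OK
9. j = 6, g = -7; distinct  OK

Constraint 2 is violated.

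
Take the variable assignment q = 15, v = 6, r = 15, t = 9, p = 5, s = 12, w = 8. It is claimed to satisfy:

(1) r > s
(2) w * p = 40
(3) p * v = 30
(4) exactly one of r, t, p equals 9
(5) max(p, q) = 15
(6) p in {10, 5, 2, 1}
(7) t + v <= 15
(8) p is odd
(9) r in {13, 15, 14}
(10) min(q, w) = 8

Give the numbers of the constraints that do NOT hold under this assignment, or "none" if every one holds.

Yes — all constraints hold.

(1) r = 15, s = 12; 15 > 12 — OK.
(2) w * p = 8 * 5 = 40 — OK.
(3) p * v = 5 * 6 = 30 — OK.
(4) r=15, t=9, p=5; 1 of them equals 9 — OK.
(5) max(5, 15) = 15 — OK.
(6) p = 5 is in {10, 5, 2, 1} — OK.
(7) t + v = 9 + 6 = 15; 15 ≤ 15 — OK.
(8) p = 5 is odd — OK.
(9) r = 15 is in {13, 15, 14} — OK.
(10) min(15, 8) = 8 — OK.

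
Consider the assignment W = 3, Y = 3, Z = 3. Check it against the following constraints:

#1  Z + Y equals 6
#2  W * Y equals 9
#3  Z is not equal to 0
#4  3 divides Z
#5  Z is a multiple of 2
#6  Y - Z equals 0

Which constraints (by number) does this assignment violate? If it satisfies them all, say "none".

The assignment fails constraint 5.

#1 Z + Y = 3 + 3 = 6  true
#2 W * Y = 3 * 3 = 9  true
#3 Z = 3, and 3 ≠ 0  true
#4 3 / 3 = 1, so 3 divides 3  true
#5 3 = 2*1 + 1, so 2 does not divide 3  false
#6 Y - Z = 3 - 3 = 0  true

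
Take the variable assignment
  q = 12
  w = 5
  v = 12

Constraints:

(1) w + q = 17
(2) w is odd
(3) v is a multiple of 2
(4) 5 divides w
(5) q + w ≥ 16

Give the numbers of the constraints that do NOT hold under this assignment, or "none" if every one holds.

(1) w + q = 5 + 12 = 17  true
(2) w = 5 is odd  true
(3) 12 / 2 = 6, so 2 divides 12  true
(4) 5 / 5 = 1, so 5 divides 5  true
(5) q + w = 12 + 5 = 17; 17 ≥ 16  true

All constraints are satisfied.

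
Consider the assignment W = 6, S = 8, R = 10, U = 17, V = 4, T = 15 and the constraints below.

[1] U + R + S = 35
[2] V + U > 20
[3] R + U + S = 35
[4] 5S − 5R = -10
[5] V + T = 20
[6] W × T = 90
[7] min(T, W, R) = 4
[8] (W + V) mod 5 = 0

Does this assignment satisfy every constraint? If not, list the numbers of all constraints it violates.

[1] U + R + S = 17 + 10 + 8 = 35 — OK.
[2] V + U = 4 + 17 = 21; 21 > 20 — OK.
[3] R + U + S = 10 + 17 + 8 = 35 — OK.
[4] 5S − 5R = 5(8) − 5(10) = -10 — OK.
[5] V + T = 4 + 15 = 19, not 20 — violated.
[6] W × T = 6 × 15 = 90 — OK.
[7] min(15, 6, 10) = 6, not 4 — violated.
[8] W + V = 10; 10 mod 5 = 0 — OK.

No — constraints 5 and 7 are not satisfied.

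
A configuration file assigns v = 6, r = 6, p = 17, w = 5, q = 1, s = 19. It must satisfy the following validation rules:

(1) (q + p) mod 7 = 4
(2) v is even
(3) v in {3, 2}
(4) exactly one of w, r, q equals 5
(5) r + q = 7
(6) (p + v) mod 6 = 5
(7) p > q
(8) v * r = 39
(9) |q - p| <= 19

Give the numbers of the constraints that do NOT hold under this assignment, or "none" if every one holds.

Violated: 3 and 8.

(1) q + p = 18; 18 mod 7 = 4 — OK.
(2) v = 6 is even — OK.
(3) v = 6 is not in {3, 2} — violated.
(4) w=5, r=6, q=1; 1 of them equals 5 — OK.
(5) r + q = 6 + 1 = 7 — OK.
(6) p + v = 23; 23 mod 6 = 5 — OK.
(7) p = 17, q = 1; 17 > 1 — OK.
(8) v * r = 6 * 6 = 36, not 39 — violated.
(9) |1 - 17| = 16; 16 ≤ 19 — OK.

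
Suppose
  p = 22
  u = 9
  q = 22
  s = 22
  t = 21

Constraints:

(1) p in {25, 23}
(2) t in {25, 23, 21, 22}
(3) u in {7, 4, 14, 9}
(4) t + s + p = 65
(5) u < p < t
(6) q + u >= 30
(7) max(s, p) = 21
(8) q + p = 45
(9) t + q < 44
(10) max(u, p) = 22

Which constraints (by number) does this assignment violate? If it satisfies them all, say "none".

The assignment fails constraints 1, 5, 7, 8.

(1) p = 22 is not in {25, 23}  ✘
(2) t = 21 is in {25, 23, 21, 22}  ✔
(3) u = 9 is in {7, 4, 14, 9}  ✔
(4) t + s + p = 21 + 22 + 22 = 65  ✔
(5) values 9, 22, 21; p = 22 is not < t = 21  ✘
(6) q + u = 22 + 9 = 31; 31 ≥ 30  ✔
(7) max(22, 22) = 22, not 21  ✘
(8) q + p = 22 + 22 = 44, not 45  ✘
(9) t + q = 21 + 22 = 43; 43 < 44  ✔
(10) max(9, 22) = 22  ✔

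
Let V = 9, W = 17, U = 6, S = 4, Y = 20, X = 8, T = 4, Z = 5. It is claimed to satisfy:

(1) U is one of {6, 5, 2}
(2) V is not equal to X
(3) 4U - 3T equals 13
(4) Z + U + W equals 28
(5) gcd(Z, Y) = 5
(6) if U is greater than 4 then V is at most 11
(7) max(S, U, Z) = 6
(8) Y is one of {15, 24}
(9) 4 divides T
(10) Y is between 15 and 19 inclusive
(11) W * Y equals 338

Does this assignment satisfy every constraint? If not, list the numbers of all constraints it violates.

No — constraints 3, 8, 10, and 11 are not satisfied.

(1) U = 6 is in {6, 5, 2}  true
(2) V = 9, X = 8; distinct  true
(3) 4U - 3T = 4(6) - 3(4) = 12, not 13  false
(4) Z + U + W = 5 + 6 + 17 = 28  true
(5) gcd(5, 20) = 5  true
(6) U = 6 > 4, so we need V ≤ 11; V = 9 ≤ 11  true
(7) max(4, 6, 5) = 6  true
(8) Y = 20 is not in {15, 24}  false
(9) 4 / 4 = 1, so 4 divides 4  true
(10) Y = 20 is outside [15, 19]  false
(11) W * Y = 17 * 20 = 340, not 338  false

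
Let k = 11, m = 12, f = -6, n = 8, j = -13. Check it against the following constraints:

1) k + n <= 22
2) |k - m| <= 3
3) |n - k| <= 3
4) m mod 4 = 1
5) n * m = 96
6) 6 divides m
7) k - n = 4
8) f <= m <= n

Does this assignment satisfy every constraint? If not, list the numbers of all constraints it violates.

1) k + n = 11 + 8 = 19; 19 ≤ 22 — satisfied.
2) |11 - 12| = 1; 1 ≤ 3 — satisfied.
3) |8 - 11| = 3; 3 ≤ 3 — satisfied.
4) 12 mod 4 = 0, not 1 — violated.
5) n * m = 8 * 12 = 96 — satisfied.
6) 12 / 6 = 2, so 6 divides 12 — satisfied.
7) k - n = 11 - 8 = 3, not 4 — violated.
8) values -6, 12, 8; m = 12 is not <= n = 8 — violated.

Constraints 4, 7, 8 are violated.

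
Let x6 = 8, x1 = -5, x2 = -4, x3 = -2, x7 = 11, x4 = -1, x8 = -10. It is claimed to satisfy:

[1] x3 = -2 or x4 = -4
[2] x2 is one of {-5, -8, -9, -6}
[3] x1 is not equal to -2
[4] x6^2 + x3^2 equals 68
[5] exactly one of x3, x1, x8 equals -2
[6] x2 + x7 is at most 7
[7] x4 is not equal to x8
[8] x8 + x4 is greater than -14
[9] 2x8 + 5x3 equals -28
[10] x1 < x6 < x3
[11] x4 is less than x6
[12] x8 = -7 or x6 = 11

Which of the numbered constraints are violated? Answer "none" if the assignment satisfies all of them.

Constraints 2, 9, 10, and 12 do not hold.

[1] x3 = -2 = -2 (first disjunct)  ✓
[2] x2 = -4 is not in {-5, -8, -9, -6}  ✗
[3] x1 = -5, and -5 ≠ -2  ✓
[4] x6^2 + x3^2 = 8^2 + (-2)^2 = 64 + 4 = 68  ✓
[5] x3=-2, x1=-5, x8=-10; 1 of them equals -2  ✓
[6] x2 + x7 = -4 + 11 = 7; 7 ≤ 7  ✓
[7] x4 = -1, x8 = -10; distinct  ✓
[8] x8 + x4 = -10 + (-1) = -11; -11 > -14  ✓
[9] 2x8 + 5x3 = 2(-10) + 5(-2) = -30, not -28  ✗
[10] values -5, 8, -2; x6 = 8 is not < x3 = -2  ✗
[11] x4 = -1, x6 = 8; -1 < 8  ✓
[12] x8 = -10 ≠ -7 and x6 = 8 ≠ 11; both disjuncts false  ✗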